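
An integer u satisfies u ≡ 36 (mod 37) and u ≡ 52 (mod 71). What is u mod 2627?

37⁻¹ mod 71: 37·48 ≡ 1 (mod 71), so 37⁻¹ ≡ 48.
u = 36 + 37·((52 − 36)·48 mod 71) = 36 + 37·58 = 2182.
Check: 2182 mod 37 = 36, 2182 mod 71 = 52. ✓

2182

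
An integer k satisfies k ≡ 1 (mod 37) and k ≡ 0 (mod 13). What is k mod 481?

260

37⁻¹ mod 13: 37×6 ≡ 1 (mod 13), so 37⁻¹ ≡ 6.
k = 1 + 37×((0 − 1)×6 mod 13) = 1 + 37×7 = 260.
Check: 260 mod 37 = 1, 260 mod 13 = 0. ✓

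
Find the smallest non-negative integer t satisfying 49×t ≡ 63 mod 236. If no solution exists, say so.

gcd(49, 236) = 1, so a unique solution mod 236 exists.
49⁻¹ ≡ 53 (mod 236).
t ≡ 53×63 ≡ 35 (mod 236).

35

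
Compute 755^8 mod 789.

755^1 ≡ 755 (mod 789)
755^2 ≡ 755^2 = 570025 ≡ 367 (mod 789)
755^4 ≡ 367^2 = 134689 ≡ 559 (mod 789)
755^8 ≡ 559^2 = 312481 ≡ 37 (mod 789)
So 755^8 ≡ 37 (mod 789).

37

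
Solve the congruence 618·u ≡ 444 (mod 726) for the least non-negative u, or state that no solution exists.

90

gcd(618, 726) = 6, and 6 | 444, so solutions exist.
Divide through by 6: 103·u = 74 (mod 121).
103⁻¹ ≡ 47 (mod 121).
u ≡ 47·74 ≡ 90 (mod 121).
The smallest non-negative solution is u = 90.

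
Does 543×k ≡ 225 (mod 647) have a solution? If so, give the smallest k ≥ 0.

gcd(543, 647) = 1, so a unique solution mod 647 exists.
543⁻¹ ≡ 591 (mod 647).
k ≡ 591×225 ≡ 340 (mod 647).

340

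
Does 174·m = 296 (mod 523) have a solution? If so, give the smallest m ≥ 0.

158

gcd(174, 523) = 1, so a unique solution mod 523 exists.
174⁻¹ ≡ 520 (mod 523).
m ≡ 520·296 ≡ 158 (mod 523).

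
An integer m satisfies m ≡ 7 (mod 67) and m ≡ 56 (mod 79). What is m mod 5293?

67⁻¹ mod 79: 67×46 ≡ 1 (mod 79), so 67⁻¹ ≡ 46.
m = 7 + 67×((56 − 7)×46 mod 79) = 7 + 67×42 = 2821.
Check: 2821 mod 67 = 7, 2821 mod 79 = 56. ✓

2821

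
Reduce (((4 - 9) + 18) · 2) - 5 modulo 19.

4 - 9 = -5 ≡ 14 (mod 19)
14 + 18 = 32 ≡ 13 (mod 19)
13 · 2 = 26 ≡ 7 (mod 19)
7 - 5 = 2

2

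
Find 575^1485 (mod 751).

666

575^1 ≡ 575 (mod 751)
575^2 ≡ 575^2 = 330625 ≡ 185 (mod 751)
575^4 ≡ 185^2 = 34225 ≡ 430 (mod 751)
575^8 ≡ 430^2 = 184900 ≡ 154 (mod 751)
575^16 ≡ 154^2 = 23716 ≡ 435 (mod 751)
575^32 ≡ 435^2 = 189225 ≡ 724 (mod 751)
575^64 ≡ 724^2 = 524176 ≡ 729 (mod 751)
575^128 ≡ 729^2 = 531441 ≡ 484 (mod 751)
575^256 ≡ 484^2 = 234256 ≡ 695 (mod 751)
575^512 ≡ 695^2 = 483025 ≡ 132 (mod 751)
575^1024 ≡ 132^2 = 17424 ≡ 151 (mod 751)
575^1485 = 575^1024 · 575^256 · 575^128 · 575^64 · 575^8 · 575^4 · 575^1 ≡ 151 · 695 · 484 · 729 · 154 · 430 · 575 (mod 751).
Accumulate the product:
151 · 695 = 104945 ≡ 556
556 · 484 = 269104 ≡ 246
246 · 729 = 179334 ≡ 596
596 · 154 = 91784 ≡ 162
162 · 430 = 69660 ≡ 568
568 · 575 = 326600 ≡ 666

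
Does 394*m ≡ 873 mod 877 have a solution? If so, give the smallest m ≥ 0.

276

gcd(394, 877) = 1, so a unique solution mod 877 exists.
394⁻¹ ≡ 808 (mod 877).
m ≡ 808*873 ≡ 276 (mod 877).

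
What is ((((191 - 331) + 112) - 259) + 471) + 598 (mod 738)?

44

191 - 331 = -140 ≡ 598 (mod 738)
598 + 112 = 710
710 - 259 = 451
451 + 471 = 922 ≡ 184 (mod 738)
184 + 598 = 782 ≡ 44 (mod 738)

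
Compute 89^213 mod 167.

213 in binary is 11010101, i.e. 213 = 128 + 64 + 16 + 4 + 1.
89^1 ≡ 89 (mod 167)
89^2 ≡ 89^2 = 7921 ≡ 72 (mod 167)
89^4 ≡ 72^2 = 5184 ≡ 7 (mod 167)
89^8 ≡ 7^2 = 49 (mod 167)
89^16 ≡ 49^2 = 2401 ≡ 63 (mod 167)
89^32 ≡ 63^2 = 3969 ≡ 128 (mod 167)
89^64 ≡ 128^2 = 16384 ≡ 18 (mod 167)
89^128 ≡ 18^2 = 324 ≡ 157 (mod 167)
89^213 = 89^128 · 89^64 · 89^16 · 89^4 · 89^1 ≡ 157 · 18 · 63 · 7 · 89 (mod 167).
Accumulate the product:
157 · 18 = 2826 ≡ 154
154 · 63 = 9702 ≡ 16
16 · 7 = 112
112 · 89 = 9968 ≡ 115

115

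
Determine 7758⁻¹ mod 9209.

8733

By the extended Euclidean algorithm:
9209 = 1*7758 + 1451
7758 = 5*1451 + 503
1451 = 2*503 + 445
503 = 1*445 + 58
445 = 7*58 + 39
58 = 1*39 + 19
39 = 2*19 + 1
19 = 19*1 + 0
gcd(7758, 9209) = 1, so the inverse exists.
Bézout: 1 = 401*9209 − 476*7758.
So 7758⁻¹ ≡ −476 ≡ 8733 (mod 9209).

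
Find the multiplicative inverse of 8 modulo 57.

By the extended Euclidean algorithm:
57 = 7*8 + 1
8 = 8*1 + 0
gcd(8, 57) = 1, so the inverse exists.
Back-substitute for 1:
1 = 1*57 − 7*8
So 8⁻¹ ≡ −7 ≡ 50 (mod 57).

50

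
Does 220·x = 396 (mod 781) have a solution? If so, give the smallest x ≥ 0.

16

gcd(220, 781) = 11, and 11 | 396, so solutions exist.
Divide through by 11: 20·x mod 71 = 36.
20⁻¹ ≡ 32 (mod 71).
x ≡ 32·36 ≡ 16 (mod 71).
The smallest non-negative solution is x = 16.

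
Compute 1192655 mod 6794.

1192655 = 175×6794 + 3705, so 1192655 ≡ 3705 (mod 6794).

3705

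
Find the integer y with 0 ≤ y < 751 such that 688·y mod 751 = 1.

298

751 = 1*688 + 63
688 = 10*63 + 58
63 = 1*58 + 5
58 = 11*5 + 3
5 = 1*3 + 2
3 = 1*2 + 1
2 = 2*1 + 0
gcd(688, 751) = 1, so the inverse exists.
Bézout: 1 = −273*751 + 298*688.
So 688⁻¹ ≡ 298 (mod 751).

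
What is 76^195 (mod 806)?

76^1 ≡ 76 (mod 806)
76^2 ≡ 76^2 = 5776 ≡ 134 (mod 806)
76^4 ≡ 134^2 = 17956 ≡ 224 (mod 806)
76^8 ≡ 224^2 = 50176 ≡ 204 (mod 806)
76^16 ≡ 204^2 = 41616 ≡ 510 (mod 806)
76^32 ≡ 510^2 = 260100 ≡ 568 (mod 806)
76^64 ≡ 568^2 = 322624 ≡ 224 (mod 806)
76^128 ≡ 224^2 = 50176 ≡ 204 (mod 806)
76^195 = 76^128 · 76^64 · 76^2 · 76^1 ≡ 204 · 224 · 134 · 76 (mod 806).
Accumulate the product:
204 · 224 = 45696 ≡ 560
560 · 134 = 75040 ≡ 82
82 · 76 = 6232 ≡ 590

590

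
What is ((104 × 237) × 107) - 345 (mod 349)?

296

104 × 237 = 24648 ≡ 218 (mod 349)
218 × 107 = 23326 ≡ 292 (mod 349)
292 - 345 = -53 ≡ 296 (mod 349)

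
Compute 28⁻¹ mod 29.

28

By the extended Euclidean algorithm:
29 = 1×28 + 1
28 = 28×1 + 0
gcd(28, 29) = 1, so the inverse exists.
Back-substitute for 1:
1 = 1×29 − 1×28
So 28⁻¹ ≡ −1 ≡ 28 (mod 29).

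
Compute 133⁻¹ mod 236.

Run the extended Euclidean algorithm:
236 = 1·133 + 103
133 = 1·103 + 30
103 = 3·30 + 13
30 = 2·13 + 4
13 = 3·4 + 1
4 = 4·1 + 0
gcd(133, 236) = 1, so the inverse exists.
Back-substitute for 1:
1 = 1·13 − 3·4
  = −3·30 + 7·13
  = 7·103 − 24·30
  = −24·133 + 31·103
  = 31·236 − 55·133
So 133⁻¹ ≡ −55 ≡ 181 (mod 236).

181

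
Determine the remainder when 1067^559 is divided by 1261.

1067

Compute successive squares:
559 in binary is 1000101111, i.e. 559 = 512 + 32 + 8 + 4 + 2 + 1.
1067^1 ≡ 1067 (mod 1261)
1067^2 ≡ 1067^2 = 1138489 ≡ 1067 (mod 1261)
1067^4 ≡ 1067^2 = 1138489 ≡ 1067 (mod 1261)
1067^8 ≡ 1067^2 = 1138489 ≡ 1067 (mod 1261)
1067^16 ≡ 1067^2 = 1138489 ≡ 1067 (mod 1261)
1067^32 ≡ 1067^2 = 1138489 ≡ 1067 (mod 1261)
1067^64 ≡ 1067^2 = 1138489 ≡ 1067 (mod 1261)
1067^128 ≡ 1067^2 = 1138489 ≡ 1067 (mod 1261)
1067^256 ≡ 1067^2 = 1138489 ≡ 1067 (mod 1261)
1067^512 ≡ 1067^2 = 1138489 ≡ 1067 (mod 1261)
1067^559 = 1067^512 × 1067^32 × 1067^8 × 1067^4 × 1067^2 × 1067^1 ≡ 1067 × 1067 × 1067 × 1067 × 1067 × 1067 (mod 1261).
Accumulate the product:
1067 × 1067 = 1138489 ≡ 1067
1067 × 1067 = 1138489 ≡ 1067
1067 × 1067 = 1138489 ≡ 1067
1067 × 1067 = 1138489 ≡ 1067
1067 × 1067 = 1138489 ≡ 1067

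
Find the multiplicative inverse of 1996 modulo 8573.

Apply the Euclidean algorithm and back-substitute:
8573 = 4·1996 + 589
1996 = 3·589 + 229
589 = 2·229 + 131
229 = 1·131 + 98
131 = 1·98 + 33
98 = 2·33 + 32
33 = 1·32 + 1
32 = 32·1 + 0
gcd(1996, 8573) = 1, so the inverse exists.
Back-substitute for 1:
1 = 1·33 − 1·32
  = −1·98 + 3·33
  = 3·131 − 4·98
  = −4·229 + 7·131
  = 7·589 − 18·229
  = −18·1996 + 61·589
  = 61·8573 − 262·1996
So 1996⁻¹ ≡ −262 ≡ 8311 (mod 8573).

8311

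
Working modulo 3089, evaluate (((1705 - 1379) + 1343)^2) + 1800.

1705 - 1379 = 326
326 + 1343 = 1669
(1669)^2 ≡ 2372 (mod 3089)
2372 + 1800 = 4172 ≡ 1083 (mod 3089)

1083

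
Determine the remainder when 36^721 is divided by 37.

Compute successive squares:
721 in binary is 1011010001, i.e. 721 = 512 + 128 + 64 + 16 + 1.
36^1 ≡ 36 (mod 37)
36^2 ≡ 36^2 = 1296 ≡ 1 (mod 37)
36^4 ≡ 1^2 = 1 (mod 37)
36^8 ≡ 1^2 = 1 (mod 37)
36^16 ≡ 1^2 = 1 (mod 37)
36^32 ≡ 1^2 = 1 (mod 37)
36^64 ≡ 1^2 = 1 (mod 37)
36^128 ≡ 1^2 = 1 (mod 37)
36^256 ≡ 1^2 = 1 (mod 37)
36^512 ≡ 1^2 = 1 (mod 37)
36^721 = 36^512 · 36^128 · 36^64 · 36^16 · 36^1 ≡ 1 · 1 · 1 · 1 · 36 (mod 37).
Accumulate the product:
1 · 1 = 1
1 · 1 = 1
1 · 1 = 1
1 · 36 = 36

36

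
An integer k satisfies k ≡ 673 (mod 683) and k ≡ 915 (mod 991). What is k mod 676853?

683⁻¹ mod 991: 683·74 ≡ 1 (mod 991), so 683⁻¹ ≡ 74.
k = 673 + 683·((915 − 673)·74 mod 991) = 673 + 683·70 = 48483.

48483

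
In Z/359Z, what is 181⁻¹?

240

Apply the Euclidean algorithm and back-substitute:
359 = 1·181 + 178
181 = 1·178 + 3
178 = 59·3 + 1
3 = 3·1 + 0
gcd(181, 359) = 1, so the inverse exists.
Back-substitute for 1:
1 = 1·178 − 59·3
  = −59·181 + 60·178
  = 60·359 − 119·181
So 181⁻¹ ≡ −119 ≡ 240 (mod 359).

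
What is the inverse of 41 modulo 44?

By the extended Euclidean algorithm:
44 = 1×41 + 3
41 = 13×3 + 2
3 = 1×2 + 1
2 = 2×1 + 0
gcd(41, 44) = 1, so the inverse exists.
Bézout: 1 = 14×44 − 15×41.
So 41⁻¹ ≡ −15 ≡ 29 (mod 44).

29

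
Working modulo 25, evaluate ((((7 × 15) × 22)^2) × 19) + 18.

7 × 15 = 105 ≡ 5 (mod 25)
5 × 22 = 110 ≡ 10 (mod 25)
(10)^2 ≡ 0 (mod 25)
0 × 19 = 0
0 + 18 = 18

18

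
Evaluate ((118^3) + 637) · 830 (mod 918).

880

(118)^3 ≡ 730 (mod 918)
730 + 637 = 1367 ≡ 449 (mod 918)
449 · 830 = 372670 ≡ 880 (mod 918)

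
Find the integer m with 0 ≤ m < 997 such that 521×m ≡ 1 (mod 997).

By the extended Euclidean algorithm:
997 = 1*521 + 476
521 = 1*476 + 45
476 = 10*45 + 26
45 = 1*26 + 19
26 = 1*19 + 7
19 = 2*7 + 5
7 = 1*5 + 2
5 = 2*2 + 1
2 = 2*1 + 0
gcd(521, 997) = 1, so the inverse exists.
Bézout: 1 = −220*997 + 421*521.
So 521⁻¹ ≡ 421 (mod 997).

421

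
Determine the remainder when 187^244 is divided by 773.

663

Using repeated squaring:
244 in binary is 11110100, i.e. 244 = 128 + 64 + 32 + 16 + 4.
187^1 ≡ 187 (mod 773)
187^2 ≡ 187^2 = 34969 ≡ 184 (mod 773)
187^4 ≡ 184^2 = 33856 ≡ 617 (mod 773)
187^8 ≡ 617^2 = 380689 ≡ 373 (mod 773)
187^16 ≡ 373^2 = 139129 ≡ 762 (mod 773)
187^32 ≡ 762^2 = 580644 ≡ 121 (mod 773)
187^64 ≡ 121^2 = 14641 ≡ 727 (mod 773)
187^128 ≡ 727^2 = 528529 ≡ 570 (mod 773)
187^244 = 187^128 * 187^64 * 187^32 * 187^16 * 187^4 ≡ 570 * 727 * 121 * 762 * 617 (mod 773).
Accumulate the product:
570 * 727 = 414390 ≡ 62
62 * 121 = 7502 ≡ 545
545 * 762 = 415290 ≡ 189
189 * 617 = 116613 ≡ 663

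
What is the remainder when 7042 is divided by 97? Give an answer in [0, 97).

58

7042 = 72*97 + 58, so 7042 ≡ 58 (mod 97).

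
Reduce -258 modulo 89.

-258 = -3×89 + 9, so -258 ≡ 9 (mod 89).

9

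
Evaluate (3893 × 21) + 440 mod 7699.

3893 × 21 = 81753 ≡ 4763 (mod 7699)
4763 + 440 = 5203

5203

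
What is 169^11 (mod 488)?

11 in binary is 1011, i.e. 11 = 8 + 2 + 1.
169^1 ≡ 169 (mod 488)
169^2 ≡ 169^2 = 28561 ≡ 257 (mod 488)
169^4 ≡ 257^2 = 66049 ≡ 169 (mod 488)
169^8 ≡ 169^2 = 28561 ≡ 257 (mod 488)
169^11 = 169^8 * 169^2 * 169^1 ≡ 257 * 257 * 169 (mod 488).
Accumulate the product:
257 * 257 = 66049 ≡ 169
169 * 169 = 28561 ≡ 257

257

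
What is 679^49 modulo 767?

276

49 in binary is 110001, i.e. 49 = 32 + 16 + 1.
679^1 ≡ 679 (mod 767)
679^2 ≡ 679^2 = 461041 ≡ 74 (mod 767)
679^4 ≡ 74^2 = 5476 ≡ 107 (mod 767)
679^8 ≡ 107^2 = 11449 ≡ 711 (mod 767)
679^16 ≡ 711^2 = 505521 ≡ 68 (mod 767)
679^32 ≡ 68^2 = 4624 ≡ 22 (mod 767)
679^49 = 679^32 · 679^16 · 679^1 ≡ 22 · 68 · 679 (mod 767).
Accumulate the product:
22 · 68 = 1496 ≡ 729
729 · 679 = 494991 ≡ 276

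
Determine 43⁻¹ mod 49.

Apply the Euclidean algorithm and back-substitute:
49 = 1×43 + 6
43 = 7×6 + 1
6 = 6×1 + 0
gcd(43, 49) = 1, so the inverse exists.
Bézout: 1 = −7×49 + 8×43.
So 43⁻¹ ≡ 8 (mod 49).

8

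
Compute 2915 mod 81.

2915 = 35·81 + 80, so 2915 ≡ 80 (mod 81).

80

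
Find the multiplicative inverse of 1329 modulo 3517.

3517 = 2*1329 + 859
1329 = 1*859 + 470
859 = 1*470 + 389
470 = 1*389 + 81
389 = 4*81 + 65
81 = 1*65 + 16
65 = 4*16 + 1
16 = 16*1 + 0
gcd(1329, 3517) = 1, so the inverse exists.
Bézout: 1 = 82*3517 − 217*1329.
So 1329⁻¹ ≡ −217 ≡ 3300 (mod 3517).

3300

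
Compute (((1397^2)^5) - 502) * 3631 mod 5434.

(1397)^2 ≡ 803 (mod 5434)
(803)^5 ≡ 693 (mod 5434)
693 - 502 = 191
191 * 3631 = 693521 ≡ 3403 (mod 5434)

3403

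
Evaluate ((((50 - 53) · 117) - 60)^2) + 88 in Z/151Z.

50 - 53 = -3 ≡ 148 (mod 151)
148 · 117 = 17316 ≡ 102 (mod 151)
102 - 60 = 42
(42)^2 ≡ 103 (mod 151)
103 + 88 = 191 ≡ 40 (mod 151)

40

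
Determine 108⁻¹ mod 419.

Run the extended Euclidean algorithm:
419 = 3*108 + 95
108 = 1*95 + 13
95 = 7*13 + 4
13 = 3*4 + 1
4 = 4*1 + 0
gcd(108, 419) = 1, so the inverse exists.
Bézout: 1 = −25*419 + 97*108.
So 108⁻¹ ≡ 97 (mod 419).

97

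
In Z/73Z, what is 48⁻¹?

By the extended Euclidean algorithm:
73 = 1·48 + 25
48 = 1·25 + 23
25 = 1·23 + 2
23 = 11·2 + 1
2 = 2·1 + 0
gcd(48, 73) = 1, so the inverse exists.
Bézout: 1 = −23·73 + 35·48.
So 48⁻¹ ≡ 35 (mod 73).

35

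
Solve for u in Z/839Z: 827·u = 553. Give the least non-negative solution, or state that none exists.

723

gcd(827, 839) = 1, so a unique solution mod 839 exists.
827⁻¹ ≡ 769 (mod 839).
u ≡ 769·553 ≡ 723 (mod 839).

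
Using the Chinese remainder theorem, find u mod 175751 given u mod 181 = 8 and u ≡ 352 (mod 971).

181⁻¹ mod 971: 181*456 ≡ 1 (mod 971), so 181⁻¹ ≡ 456.
u = 8 + 181*((352 − 8)*456 mod 971) = 8 + 181*533 = 96481.

96481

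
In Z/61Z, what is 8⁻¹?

23

61 = 7*8 + 5
8 = 1*5 + 3
5 = 1*3 + 2
3 = 1*2 + 1
2 = 2*1 + 0
gcd(8, 61) = 1, so the inverse exists.
Bézout: 1 = −3*61 + 23*8.
So 8⁻¹ ≡ 23 (mod 61).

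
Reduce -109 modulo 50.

-109 = -3·50 + 41, so -109 ≡ 41 (mod 50).

41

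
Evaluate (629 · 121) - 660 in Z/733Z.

629 · 121 = 76109 ≡ 610 (mod 733)
610 - 660 = -50 ≡ 683 (mod 733)

683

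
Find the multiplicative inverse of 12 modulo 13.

Run the extended Euclidean algorithm:
13 = 1*12 + 1
12 = 12*1 + 0
gcd(12, 13) = 1, so the inverse exists.
Bézout: 1 = 1*13 − 1*12.
So 12⁻¹ ≡ −1 ≡ 12 (mod 13).

12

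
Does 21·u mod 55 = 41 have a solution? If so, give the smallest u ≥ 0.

36

gcd(21, 55) = 1, so a unique solution mod 55 exists.
21⁻¹ ≡ 21 (mod 55).
u ≡ 21·41 ≡ 36 (mod 55).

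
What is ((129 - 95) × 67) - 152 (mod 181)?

135

129 - 95 = 34
34 × 67 = 2278 ≡ 106 (mod 181)
106 - 152 = -46 ≡ 135 (mod 181)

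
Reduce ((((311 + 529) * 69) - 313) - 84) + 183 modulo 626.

154

311 + 529 = 840 ≡ 214 (mod 626)
214 * 69 = 14766 ≡ 368 (mod 626)
368 - 313 = 55
55 - 84 = -29 ≡ 597 (mod 626)
597 + 183 = 780 ≡ 154 (mod 626)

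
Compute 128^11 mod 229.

2

Compute successive squares:
11 in binary is 1011, i.e. 11 = 8 + 2 + 1.
128^1 ≡ 128 (mod 229)
128^2 ≡ 128^2 = 16384 ≡ 125 (mod 229)
128^4 ≡ 125^2 = 15625 ≡ 53 (mod 229)
128^8 ≡ 53^2 = 2809 ≡ 61 (mod 229)
128^11 = 128^8 × 128^2 × 128^1 ≡ 61 × 125 × 128 (mod 229).
Accumulate the product:
61 × 125 = 7625 ≡ 68
68 × 128 = 8704 ≡ 2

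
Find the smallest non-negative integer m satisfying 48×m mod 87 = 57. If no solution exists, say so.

3

gcd(48, 87) = 3, and 3 | 57, so solutions exist.
Divide through by 3: 16×m ≡ 19 mod 29.
16⁻¹ ≡ 20 (mod 29).
m ≡ 20×19 ≡ 3 (mod 29).
The smallest non-negative solution is m = 3.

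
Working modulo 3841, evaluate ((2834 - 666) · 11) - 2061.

2834 - 666 = 2168
2168 · 11 = 23848 ≡ 802 (mod 3841)
802 - 2061 = -1259 ≡ 2582 (mod 3841)

2582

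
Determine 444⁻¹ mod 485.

414

Run the extended Euclidean algorithm:
485 = 1·444 + 41
444 = 10·41 + 34
41 = 1·34 + 7
34 = 4·7 + 6
7 = 1·6 + 1
6 = 6·1 + 0
gcd(444, 485) = 1, so the inverse exists.
Back-substitute for 1:
1 = 1·7 − 1·6
  = −1·34 + 5·7
  = 5·41 − 6·34
  = −6·444 + 65·41
  = 65·485 − 71·444
So 444⁻¹ ≡ −71 ≡ 414 (mod 485).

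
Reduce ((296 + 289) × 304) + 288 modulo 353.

216

296 + 289 = 585 ≡ 232 (mod 353)
232 × 304 = 70528 ≡ 281 (mod 353)
281 + 288 = 569 ≡ 216 (mod 353)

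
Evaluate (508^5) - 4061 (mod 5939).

(508)^5 ≡ 1961 (mod 5939)
1961 - 4061 = -2100 ≡ 3839 (mod 5939)

3839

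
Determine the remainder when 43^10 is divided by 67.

14

Compute successive squares:
43^1 ≡ 43 (mod 67)
43^2 ≡ 43^2 = 1849 ≡ 40 (mod 67)
43^4 ≡ 40^2 = 1600 ≡ 59 (mod 67)
43^8 ≡ 59^2 = 3481 ≡ 64 (mod 67)
43^10 = 43^8 × 43^2 ≡ 64 × 40 (mod 67).
64 × 40 = 2560 ≡ 14 (mod 67).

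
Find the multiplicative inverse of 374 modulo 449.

449 = 1×374 + 75
374 = 4×75 + 74
75 = 1×74 + 1
74 = 74×1 + 0
gcd(374, 449) = 1, so the inverse exists.
Bézout: 1 = 5×449 − 6×374.
So 374⁻¹ ≡ −6 ≡ 443 (mod 449).

443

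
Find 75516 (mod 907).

235

75516 = 83×907 + 235, so 75516 ≡ 235 (mod 907).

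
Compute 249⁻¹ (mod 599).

Apply the Euclidean algorithm and back-substitute:
599 = 2×249 + 101
249 = 2×101 + 47
101 = 2×47 + 7
47 = 6×7 + 5
7 = 1×5 + 2
5 = 2×2 + 1
2 = 2×1 + 0
gcd(249, 599) = 1, so the inverse exists.
Bézout: 1 = −106×599 + 255×249.
So 249⁻¹ ≡ 255 (mod 599).

255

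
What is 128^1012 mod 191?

172

Compute successive squares:
1012 in binary is 1111110100, i.e. 1012 = 512 + 256 + 128 + 64 + 32 + 16 + 4.
128^1 ≡ 128 (mod 191)
128^2 ≡ 128^2 = 16384 ≡ 149 (mod 191)
128^4 ≡ 149^2 = 22201 ≡ 45 (mod 191)
128^8 ≡ 45^2 = 2025 ≡ 115 (mod 191)
128^16 ≡ 115^2 = 13225 ≡ 46 (mod 191)
128^32 ≡ 46^2 = 2116 ≡ 15 (mod 191)
128^64 ≡ 15^2 = 225 ≡ 34 (mod 191)
128^128 ≡ 34^2 = 1156 ≡ 10 (mod 191)
128^256 ≡ 10^2 = 100 (mod 191)
128^512 ≡ 100^2 = 10000 ≡ 68 (mod 191)
128^1012 = 128^512 · 128^256 · 128^128 · 128^64 · 128^32 · 128^16 · 128^4 ≡ 68 · 100 · 10 · 34 · 15 · 46 · 45 (mod 191).
Accumulate the product:
68 · 100 = 6800 ≡ 115
115 · 10 = 1150 ≡ 4
4 · 34 = 136
136 · 15 = 2040 ≡ 130
130 · 46 = 5980 ≡ 59
59 · 45 = 2655 ≡ 172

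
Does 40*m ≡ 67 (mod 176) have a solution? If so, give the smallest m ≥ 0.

no solution

gcd(40, 176) = 8, and 8 does not divide 67.
So the congruence has no solution.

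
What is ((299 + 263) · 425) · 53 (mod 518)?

166

299 + 263 = 562 ≡ 44 (mod 518)
44 · 425 = 18700 ≡ 52 (mod 518)
52 · 53 = 2756 ≡ 166 (mod 518)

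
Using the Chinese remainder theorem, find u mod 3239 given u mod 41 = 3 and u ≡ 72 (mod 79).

41⁻¹ mod 79: 41·27 ≡ 1 (mod 79), so 41⁻¹ ≡ 27.
u = 3 + 41·((72 − 3)·27 mod 79) = 3 + 41·46 = 1889.
Check: 1889 mod 41 = 3, 1889 mod 79 = 72. ✓

1889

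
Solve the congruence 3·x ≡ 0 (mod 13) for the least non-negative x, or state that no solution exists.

gcd(3, 13) = 1, so a unique solution mod 13 exists.
3⁻¹ ≡ 9 (mod 13).
x ≡ 9·0 ≡ 0 (mod 13).

0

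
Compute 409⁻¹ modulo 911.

862

Apply the Euclidean algorithm and back-substitute:
911 = 2×409 + 93
409 = 4×93 + 37
93 = 2×37 + 19
37 = 1×19 + 18
19 = 1×18 + 1
18 = 18×1 + 0
gcd(409, 911) = 1, so the inverse exists.
Bézout: 1 = 22×911 − 49×409.
So 409⁻¹ ≡ −49 ≡ 862 (mod 911).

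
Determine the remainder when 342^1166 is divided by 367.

342^1 ≡ 342 (mod 367)
342^2 ≡ 342^2 = 116964 ≡ 258 (mod 367)
342^4 ≡ 258^2 = 66564 ≡ 137 (mod 367)
342^8 ≡ 137^2 = 18769 ≡ 52 (mod 367)
342^16 ≡ 52^2 = 2704 ≡ 135 (mod 367)
342^32 ≡ 135^2 = 18225 ≡ 242 (mod 367)
342^64 ≡ 242^2 = 58564 ≡ 211 (mod 367)
342^128 ≡ 211^2 = 44521 ≡ 114 (mod 367)
342^256 ≡ 114^2 = 12996 ≡ 151 (mod 367)
342^512 ≡ 151^2 = 22801 ≡ 47 (mod 367)
342^1024 ≡ 47^2 = 2209 ≡ 7 (mod 367)
342^1166 = 342^1024 * 342^128 * 342^8 * 342^4 * 342^2 ≡ 7 * 114 * 52 * 137 * 258 (mod 367).
Accumulate the product:
7 * 114 = 798 ≡ 64
64 * 52 = 3328 ≡ 25
25 * 137 = 3425 ≡ 122
122 * 258 = 31476 ≡ 281

281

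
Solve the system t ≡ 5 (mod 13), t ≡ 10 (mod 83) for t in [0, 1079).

13⁻¹ mod 83: 13*32 ≡ 1 (mod 83), so 13⁻¹ ≡ 32.
t = 5 + 13*((10 − 5)*32 mod 83) = 5 + 13*77 = 1006.

1006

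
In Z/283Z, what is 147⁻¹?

206

Apply the Euclidean algorithm and back-substitute:
283 = 1·147 + 136
147 = 1·136 + 11
136 = 12·11 + 4
11 = 2·4 + 3
4 = 1·3 + 1
3 = 3·1 + 0
gcd(147, 283) = 1, so the inverse exists.
Back-substitute for 1:
1 = 1·4 − 1·3
  = −1·11 + 3·4
  = 3·136 − 37·11
  = −37·147 + 40·136
  = 40·283 − 77·147
So 147⁻¹ ≡ −77 ≡ 206 (mod 283).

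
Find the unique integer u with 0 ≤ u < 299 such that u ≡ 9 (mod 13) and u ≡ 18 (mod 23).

87

13⁻¹ mod 23: 13*16 ≡ 1 (mod 23), so 13⁻¹ ≡ 16.
u = 9 + 13*((18 − 9)*16 mod 23) = 9 + 13*6 = 87.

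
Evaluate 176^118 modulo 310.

226

118 in binary is 1110110, i.e. 118 = 64 + 32 + 16 + 4 + 2.
176^1 ≡ 176 (mod 310)
176^2 ≡ 176^2 = 30976 ≡ 286 (mod 310)
176^4 ≡ 286^2 = 81796 ≡ 266 (mod 310)
176^8 ≡ 266^2 = 70756 ≡ 76 (mod 310)
176^16 ≡ 76^2 = 5776 ≡ 196 (mod 310)
176^32 ≡ 196^2 = 38416 ≡ 286 (mod 310)
176^64 ≡ 286^2 = 81796 ≡ 266 (mod 310)
176^118 = 176^64 · 176^32 · 176^16 · 176^4 · 176^2 ≡ 266 · 286 · 196 · 266 · 286 (mod 310).
Accumulate the product:
266 · 286 = 76076 ≡ 126
126 · 196 = 24696 ≡ 206
206 · 266 = 54796 ≡ 236
236 · 286 = 67496 ≡ 226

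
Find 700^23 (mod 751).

41

Compute successive squares:
23 in binary is 10111, i.e. 23 = 16 + 4 + 2 + 1.
700^1 ≡ 700 (mod 751)
700^2 ≡ 700^2 = 490000 ≡ 348 (mod 751)
700^4 ≡ 348^2 = 121104 ≡ 193 (mod 751)
700^8 ≡ 193^2 = 37249 ≡ 450 (mod 751)
700^16 ≡ 450^2 = 202500 ≡ 481 (mod 751)
700^23 = 700^16 * 700^4 * 700^2 * 700^1 ≡ 481 * 193 * 348 * 700 (mod 751).
Accumulate the product:
481 * 193 = 92833 ≡ 460
460 * 348 = 160080 ≡ 117
117 * 700 = 81900 ≡ 41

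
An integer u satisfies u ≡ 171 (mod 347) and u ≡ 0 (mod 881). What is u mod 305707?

214964

347⁻¹ mod 881: 347*424 ≡ 1 (mod 881), so 347⁻¹ ≡ 424.
u = 171 + 347*((0 − 171)*424 mod 881) = 171 + 347*619 = 214964.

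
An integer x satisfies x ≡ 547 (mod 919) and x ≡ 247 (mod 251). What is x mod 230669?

919⁻¹ mod 251: 919·62 ≡ 1 (mod 251), so 919⁻¹ ≡ 62.
x = 547 + 919·((247 − 547)·62 mod 251) = 547 + 919·225 = 207322.

207322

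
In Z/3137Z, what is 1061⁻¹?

1023

3137 = 2×1061 + 1015
1061 = 1×1015 + 46
1015 = 22×46 + 3
46 = 15×3 + 1
3 = 3×1 + 0
gcd(1061, 3137) = 1, so the inverse exists.
Back-substitute for 1:
1 = 1×46 − 15×3
  = −15×1015 + 331×46
  = 331×1061 − 346×1015
  = −346×3137 + 1023×1061
So 1061⁻¹ ≡ 1023 (mod 3137).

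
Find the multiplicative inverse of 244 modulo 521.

By the extended Euclidean algorithm:
521 = 2*244 + 33
244 = 7*33 + 13
33 = 2*13 + 7
13 = 1*7 + 6
7 = 1*6 + 1
6 = 6*1 + 0
gcd(244, 521) = 1, so the inverse exists.
Bézout: 1 = 37*521 − 79*244.
So 244⁻¹ ≡ −79 ≡ 442 (mod 521).

442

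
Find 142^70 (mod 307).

118

By square-and-multiply:
142^1 ≡ 142 (mod 307)
142^2 ≡ 142^2 = 20164 ≡ 209 (mod 307)
142^4 ≡ 209^2 = 43681 ≡ 87 (mod 307)
142^8 ≡ 87^2 = 7569 ≡ 201 (mod 307)
142^16 ≡ 201^2 = 40401 ≡ 184 (mod 307)
142^32 ≡ 184^2 = 33856 ≡ 86 (mod 307)
142^64 ≡ 86^2 = 7396 ≡ 28 (mod 307)
142^70 = 142^64 · 142^4 · 142^2 ≡ 28 · 87 · 209 (mod 307).
Accumulate the product:
28 · 87 = 2436 ≡ 287
287 · 209 = 59983 ≡ 118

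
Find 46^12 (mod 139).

46^1 ≡ 46 (mod 139)
46^2 ≡ 46^2 = 2116 ≡ 31 (mod 139)
46^4 ≡ 31^2 = 961 ≡ 127 (mod 139)
46^8 ≡ 127^2 = 16129 ≡ 5 (mod 139)
46^12 = 46^8 × 46^4 ≡ 5 × 127 (mod 139).
5 × 127 = 635 ≡ 79 (mod 139).

79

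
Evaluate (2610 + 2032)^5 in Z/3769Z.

957

2610 + 2032 = 4642 ≡ 873 (mod 3769)
(873)^5 ≡ 957 (mod 3769)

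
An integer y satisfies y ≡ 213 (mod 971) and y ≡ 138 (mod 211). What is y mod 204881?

125472

971⁻¹ mod 211: 971·108 ≡ 1 (mod 211), so 971⁻¹ ≡ 108.
y = 213 + 971·((138 − 213)·108 mod 211) = 213 + 971·129 = 125472.
Check: 125472 mod 971 = 213, 125472 mod 211 = 138. ✓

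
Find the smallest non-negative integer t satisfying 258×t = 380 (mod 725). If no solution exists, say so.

gcd(258, 725) = 1, so a unique solution mod 725 exists.
258⁻¹ ≡ 222 (mod 725).
t ≡ 222×380 ≡ 260 (mod 725).

260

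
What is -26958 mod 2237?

-26958 = -13*2237 + 2123, so -26958 ≡ 2123 (mod 2237).

2123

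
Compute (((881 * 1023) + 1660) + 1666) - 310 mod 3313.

3143

881 * 1023 = 901263 ≡ 127 (mod 3313)
127 + 1660 = 1787
1787 + 1666 = 3453 ≡ 140 (mod 3313)
140 - 310 = -170 ≡ 3143 (mod 3313)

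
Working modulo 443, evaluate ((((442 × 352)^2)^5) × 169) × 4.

442 × 352 = 155584 ≡ 91 (mod 443)
(91)^2 ≡ 307 (mod 443)
(307)^5 ≡ 145 (mod 443)
145 × 169 = 24505 ≡ 140 (mod 443)
140 × 4 = 560 ≡ 117 (mod 443)

117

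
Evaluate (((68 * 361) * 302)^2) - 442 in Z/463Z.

68 * 361 = 24548 ≡ 9 (mod 463)
9 * 302 = 2718 ≡ 403 (mod 463)
(403)^2 ≡ 359 (mod 463)
359 - 442 = -83 ≡ 380 (mod 463)

380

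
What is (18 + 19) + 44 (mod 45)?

36

18 + 19 = 37
37 + 44 = 81 ≡ 36 (mod 45)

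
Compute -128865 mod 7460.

5415

-128865 = -18×7460 + 5415, so -128865 ≡ 5415 (mod 7460).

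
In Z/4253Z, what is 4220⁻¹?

1031

4253 = 1*4220 + 33
4220 = 127*33 + 29
33 = 1*29 + 4
29 = 7*4 + 1
4 = 4*1 + 0
gcd(4220, 4253) = 1, so the inverse exists.
Back-substitute for 1:
1 = 1*29 − 7*4
  = −7*33 + 8*29
  = 8*4220 − 1023*33
  = −1023*4253 + 1031*4220
So 4220⁻¹ ≡ 1031 (mod 4253).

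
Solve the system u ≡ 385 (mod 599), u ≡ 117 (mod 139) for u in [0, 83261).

599⁻¹ mod 139: 599·97 ≡ 1 (mod 139), so 599⁻¹ ≡ 97.
u = 385 + 599·((117 − 385)·97 mod 139) = 385 + 599·136 = 81849.
Check: 81849 mod 599 = 385, 81849 mod 139 = 117. ✓

81849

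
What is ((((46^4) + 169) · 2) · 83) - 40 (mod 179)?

24

(46)^4 ≡ 129 (mod 179)
129 + 169 = 298 ≡ 119 (mod 179)
119 · 2 = 238 ≡ 59 (mod 179)
59 · 83 = 4897 ≡ 64 (mod 179)
64 - 40 = 24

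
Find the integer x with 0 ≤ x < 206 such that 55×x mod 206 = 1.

206 = 3*55 + 41
55 = 1*41 + 14
41 = 2*14 + 13
14 = 1*13 + 1
13 = 13*1 + 0
gcd(55, 206) = 1, so the inverse exists.
Bézout: 1 = −4*206 + 15*55.
So 55⁻¹ ≡ 15 (mod 206).

15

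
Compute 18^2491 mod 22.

Compute successive squares:
2491 in binary is 100110111011, i.e. 2491 = 2048 + 256 + 128 + 32 + 16 + 8 + 2 + 1.
18^1 ≡ 18 (mod 22)
18^2 ≡ 18^2 = 324 ≡ 16 (mod 22)
18^4 ≡ 16^2 = 256 ≡ 14 (mod 22)
18^8 ≡ 14^2 = 196 ≡ 20 (mod 22)
18^16 ≡ 20^2 = 400 ≡ 4 (mod 22)
18^32 ≡ 4^2 = 16 (mod 22)
18^64 ≡ 16^2 = 256 ≡ 14 (mod 22)
18^128 ≡ 14^2 = 196 ≡ 20 (mod 22)
18^256 ≡ 20^2 = 400 ≡ 4 (mod 22)
18^512 ≡ 4^2 = 16 (mod 22)
18^1024 ≡ 16^2 = 256 ≡ 14 (mod 22)
18^2048 ≡ 14^2 = 196 ≡ 20 (mod 22)
18^2491 = 18^2048 × 18^256 × 18^128 × 18^32 × 18^16 × 18^8 × 18^2 × 18^1 ≡ 20 × 4 × 20 × 16 × 4 × 20 × 16 × 18 (mod 22).
Accumulate the product:
20 × 4 = 80 ≡ 14
14 × 20 = 280 ≡ 16
16 × 16 = 256 ≡ 14
14 × 4 = 56 ≡ 12
12 × 20 = 240 ≡ 20
20 × 16 = 320 ≡ 12
12 × 18 = 216 ≡ 18

18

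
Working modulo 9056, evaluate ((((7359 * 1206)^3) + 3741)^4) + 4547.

7359 * 1206 = 8874954 ≡ 74 (mod 9056)
(74)^3 ≡ 6760 (mod 9056)
6760 + 3741 = 10501 ≡ 1445 (mod 9056)
(1445)^4 ≡ 337 (mod 9056)
337 + 4547 = 4884

4884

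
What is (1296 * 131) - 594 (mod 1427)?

1296 * 131 = 169776 ≡ 1390 (mod 1427)
1390 - 594 = 796

796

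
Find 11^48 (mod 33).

Using repeated squaring:
11^1 ≡ 11 (mod 33)
11^2 ≡ 11^2 = 121 ≡ 22 (mod 33)
11^4 ≡ 22^2 = 484 ≡ 22 (mod 33)
11^8 ≡ 22^2 = 484 ≡ 22 (mod 33)
11^16 ≡ 22^2 = 484 ≡ 22 (mod 33)
11^32 ≡ 22^2 = 484 ≡ 22 (mod 33)
11^48 = 11^32 · 11^16 ≡ 22 · 22 (mod 33).
22 · 22 = 484 ≡ 22 (mod 33).

22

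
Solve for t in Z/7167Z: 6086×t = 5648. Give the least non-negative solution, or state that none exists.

3628

gcd(6086, 7167) = 1, so a unique solution mod 7167 exists.
6086⁻¹ ≡ 2168 (mod 7167).
t ≡ 2168×5648 ≡ 3628 (mod 7167).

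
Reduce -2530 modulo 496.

-2530 = -6×496 + 446, so -2530 ≡ 446 (mod 496).

446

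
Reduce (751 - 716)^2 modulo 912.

313

751 - 716 = 35
(35)^2 ≡ 313 (mod 912)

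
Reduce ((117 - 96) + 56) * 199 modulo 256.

219

117 - 96 = 21
21 + 56 = 77
77 * 199 = 15323 ≡ 219 (mod 256)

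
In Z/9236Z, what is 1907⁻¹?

3923

Run the extended Euclidean algorithm:
9236 = 4*1907 + 1608
1907 = 1*1608 + 299
1608 = 5*299 + 113
299 = 2*113 + 73
113 = 1*73 + 40
73 = 1*40 + 33
40 = 1*33 + 7
33 = 4*7 + 5
7 = 1*5 + 2
5 = 2*2 + 1
2 = 2*1 + 0
gcd(1907, 9236) = 1, so the inverse exists.
Bézout: 1 = −810*9236 + 3923*1907.
So 1907⁻¹ ≡ 3923 (mod 9236).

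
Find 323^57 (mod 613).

204

57 in binary is 111001, i.e. 57 = 32 + 16 + 8 + 1.
323^1 ≡ 323 (mod 613)
323^2 ≡ 323^2 = 104329 ≡ 119 (mod 613)
323^4 ≡ 119^2 = 14161 ≡ 62 (mod 613)
323^8 ≡ 62^2 = 3844 ≡ 166 (mod 613)
323^16 ≡ 166^2 = 27556 ≡ 584 (mod 613)
323^32 ≡ 584^2 = 341056 ≡ 228 (mod 613)
323^57 = 323^32 × 323^16 × 323^8 × 323^1 ≡ 228 × 584 × 166 × 323 (mod 613).
Accumulate the product:
228 × 584 = 133152 ≡ 131
131 × 166 = 21746 ≡ 291
291 × 323 = 93993 ≡ 204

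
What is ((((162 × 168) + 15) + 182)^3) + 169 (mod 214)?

14

162 × 168 = 27216 ≡ 38 (mod 214)
38 + 15 = 53
53 + 182 = 235 ≡ 21 (mod 214)
(21)^3 ≡ 59 (mod 214)
59 + 169 = 228 ≡ 14 (mod 214)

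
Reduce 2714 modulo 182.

2714 = 14×182 + 166, so 2714 ≡ 166 (mod 182).

166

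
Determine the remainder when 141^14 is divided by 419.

27

14 in binary is 1110, i.e. 14 = 8 + 4 + 2.
141^1 ≡ 141 (mod 419)
141^2 ≡ 141^2 = 19881 ≡ 188 (mod 419)
141^4 ≡ 188^2 = 35344 ≡ 148 (mod 419)
141^8 ≡ 148^2 = 21904 ≡ 116 (mod 419)
141^14 = 141^8 * 141^4 * 141^2 ≡ 116 * 148 * 188 (mod 419).
Accumulate the product:
116 * 148 = 17168 ≡ 408
408 * 188 = 76704 ≡ 27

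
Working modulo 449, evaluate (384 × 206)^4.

424

384 × 206 = 79104 ≡ 80 (mod 449)
(80)^4 ≡ 424 (mod 449)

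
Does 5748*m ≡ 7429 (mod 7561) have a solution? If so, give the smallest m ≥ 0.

1026

gcd(5748, 7561) = 1, so a unique solution mod 7561 exists.
5748⁻¹ ≡ 2398 (mod 7561).
m ≡ 2398*7429 ≡ 1026 (mod 7561).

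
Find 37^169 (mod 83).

169 in binary is 10101001, i.e. 169 = 128 + 32 + 8 + 1.
37^1 ≡ 37 (mod 83)
37^2 ≡ 37^2 = 1369 ≡ 41 (mod 83)
37^4 ≡ 41^2 = 1681 ≡ 21 (mod 83)
37^8 ≡ 21^2 = 441 ≡ 26 (mod 83)
37^16 ≡ 26^2 = 676 ≡ 12 (mod 83)
37^32 ≡ 12^2 = 144 ≡ 61 (mod 83)
37^64 ≡ 61^2 = 3721 ≡ 69 (mod 83)
37^128 ≡ 69^2 = 4761 ≡ 30 (mod 83)
37^169 = 37^128 * 37^32 * 37^8 * 37^1 ≡ 30 * 61 * 26 * 37 (mod 83).
Accumulate the product:
30 * 61 = 1830 ≡ 4
4 * 26 = 104 ≡ 21
21 * 37 = 777 ≡ 30

30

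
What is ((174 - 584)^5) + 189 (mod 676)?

61

174 - 584 = -410 ≡ 266 (mod 676)
(266)^5 ≡ 548 (mod 676)
548 + 189 = 737 ≡ 61 (mod 676)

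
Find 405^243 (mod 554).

415

405^1 ≡ 405 (mod 554)
405^2 ≡ 405^2 = 164025 ≡ 41 (mod 554)
405^4 ≡ 41^2 = 1681 ≡ 19 (mod 554)
405^8 ≡ 19^2 = 361 (mod 554)
405^16 ≡ 361^2 = 130321 ≡ 131 (mod 554)
405^32 ≡ 131^2 = 17161 ≡ 541 (mod 554)
405^64 ≡ 541^2 = 292681 ≡ 169 (mod 554)
405^128 ≡ 169^2 = 28561 ≡ 307 (mod 554)
405^243 = 405^128 × 405^64 × 405^32 × 405^16 × 405^2 × 405^1 ≡ 307 × 169 × 541 × 131 × 41 × 405 (mod 554).
Accumulate the product:
307 × 169 = 51883 ≡ 361
361 × 541 = 195301 ≡ 293
293 × 131 = 38383 ≡ 157
157 × 41 = 6437 ≡ 343
343 × 405 = 138915 ≡ 415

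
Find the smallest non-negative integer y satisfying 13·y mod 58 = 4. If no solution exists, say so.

36

gcd(13, 58) = 1, so a unique solution mod 58 exists.
13⁻¹ ≡ 9 (mod 58).
y ≡ 9·4 ≡ 36 (mod 58).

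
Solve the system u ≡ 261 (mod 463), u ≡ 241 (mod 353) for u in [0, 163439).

463⁻¹ mod 353: 463*138 ≡ 1 (mod 353), so 463⁻¹ ≡ 138.
u = 261 + 463*((241 − 261)*138 mod 353) = 261 + 463*64 = 29893.
Check: 29893 mod 463 = 261, 29893 mod 353 = 241. ✓

29893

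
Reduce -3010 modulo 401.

-3010 = -8*401 + 198, so -3010 ≡ 198 (mod 401).

198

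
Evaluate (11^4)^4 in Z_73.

4

(11)^4 ≡ 41 (mod 73)
(41)^4 ≡ 4 (mod 73)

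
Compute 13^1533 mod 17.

13

Compute successive squares:
1533 in binary is 10111111101, i.e. 1533 = 1024 + 256 + 128 + 64 + 32 + 16 + 8 + 4 + 1.
13^1 ≡ 13 (mod 17)
13^2 ≡ 13^2 = 169 ≡ 16 (mod 17)
13^4 ≡ 16^2 = 256 ≡ 1 (mod 17)
13^8 ≡ 1^2 = 1 (mod 17)
13^16 ≡ 1^2 = 1 (mod 17)
13^32 ≡ 1^2 = 1 (mod 17)
13^64 ≡ 1^2 = 1 (mod 17)
13^128 ≡ 1^2 = 1 (mod 17)
13^256 ≡ 1^2 = 1 (mod 17)
13^512 ≡ 1^2 = 1 (mod 17)
13^1024 ≡ 1^2 = 1 (mod 17)
13^1533 = 13^1024 × 13^256 × 13^128 × 13^64 × 13^32 × 13^16 × 13^8 × 13^4 × 13^1 ≡ 1 × 1 × 1 × 1 × 1 × 1 × 1 × 1 × 13 (mod 17).
Accumulate the product:
1 × 1 = 1
1 × 1 = 1
1 × 1 = 1
1 × 1 = 1
1 × 1 = 1
1 × 1 = 1
1 × 1 = 1
1 × 13 = 13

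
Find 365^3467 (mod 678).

251

Using repeated squaring:
3467 in binary is 110110001011, i.e. 3467 = 2048 + 1024 + 256 + 128 + 8 + 2 + 1.
365^1 ≡ 365 (mod 678)
365^2 ≡ 365^2 = 133225 ≡ 337 (mod 678)
365^4 ≡ 337^2 = 113569 ≡ 343 (mod 678)
365^8 ≡ 343^2 = 117649 ≡ 355 (mod 678)
365^16 ≡ 355^2 = 126025 ≡ 595 (mod 678)
365^32 ≡ 595^2 = 354025 ≡ 109 (mod 678)
365^64 ≡ 109^2 = 11881 ≡ 355 (mod 678)
365^128 ≡ 355^2 = 126025 ≡ 595 (mod 678)
365^256 ≡ 595^2 = 354025 ≡ 109 (mod 678)
365^512 ≡ 109^2 = 11881 ≡ 355 (mod 678)
365^1024 ≡ 355^2 = 126025 ≡ 595 (mod 678)
365^2048 ≡ 595^2 = 354025 ≡ 109 (mod 678)
365^3467 = 365^2048 · 365^1024 · 365^256 · 365^128 · 365^8 · 365^2 · 365^1 ≡ 109 · 595 · 109 · 595 · 355 · 337 · 365 (mod 678).
Accumulate the product:
109 · 595 = 64855 ≡ 445
445 · 109 = 48505 ≡ 367
367 · 595 = 218365 ≡ 49
49 · 355 = 17395 ≡ 445
445 · 337 = 149965 ≡ 127
127 · 365 = 46355 ≡ 251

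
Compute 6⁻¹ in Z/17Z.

Apply the Euclidean algorithm and back-substitute:
17 = 2·6 + 5
6 = 1·5 + 1
5 = 5·1 + 0
gcd(6, 17) = 1, so the inverse exists.
Back-substitute for 1:
1 = 1·6 − 1·5
  = −1·17 + 3·6
So 6⁻¹ ≡ 3 (mod 17).

3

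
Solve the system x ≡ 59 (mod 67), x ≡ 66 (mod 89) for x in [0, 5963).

1935

67⁻¹ mod 89: 67×4 ≡ 1 (mod 89), so 67⁻¹ ≡ 4.
x = 59 + 67×((66 − 59)×4 mod 89) = 59 + 67×28 = 1935.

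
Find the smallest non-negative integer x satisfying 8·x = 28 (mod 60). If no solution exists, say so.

gcd(8, 60) = 4, and 4 | 28, so solutions exist.
Divide through by 4: 2·x = 7 (mod 15).
2⁻¹ ≡ 8 (mod 15).
x ≡ 8·7 ≡ 11 (mod 15).
The smallest non-negative solution is x = 11.

11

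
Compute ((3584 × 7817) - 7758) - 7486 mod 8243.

7656

3584 × 7817 = 28016128 ≡ 6414 (mod 8243)
6414 - 7758 = -1344 ≡ 6899 (mod 8243)
6899 - 7486 = -587 ≡ 7656 (mod 8243)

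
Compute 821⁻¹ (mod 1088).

925

Apply the Euclidean algorithm and back-substitute:
1088 = 1×821 + 267
821 = 3×267 + 20
267 = 13×20 + 7
20 = 2×7 + 6
7 = 1×6 + 1
6 = 6×1 + 0
gcd(821, 1088) = 1, so the inverse exists.
Bézout: 1 = 123×1088 − 163×821.
So 821⁻¹ ≡ −163 ≡ 925 (mod 1088).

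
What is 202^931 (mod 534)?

286

931 in binary is 1110100011, i.e. 931 = 512 + 256 + 128 + 32 + 2 + 1.
202^1 ≡ 202 (mod 534)
202^2 ≡ 202^2 = 40804 ≡ 220 (mod 534)
202^4 ≡ 220^2 = 48400 ≡ 340 (mod 534)
202^8 ≡ 340^2 = 115600 ≡ 256 (mod 534)
202^16 ≡ 256^2 = 65536 ≡ 388 (mod 534)
202^32 ≡ 388^2 = 150544 ≡ 490 (mod 534)
202^64 ≡ 490^2 = 240100 ≡ 334 (mod 534)
202^128 ≡ 334^2 = 111556 ≡ 484 (mod 534)
202^256 ≡ 484^2 = 234256 ≡ 364 (mod 534)
202^512 ≡ 364^2 = 132496 ≡ 64 (mod 534)
202^931 = 202^512 * 202^256 * 202^128 * 202^32 * 202^2 * 202^1 ≡ 64 * 364 * 484 * 490 * 220 * 202 (mod 534).
Accumulate the product:
64 * 364 = 23296 ≡ 334
334 * 484 = 161656 ≡ 388
388 * 490 = 190120 ≡ 16
16 * 220 = 3520 ≡ 316
316 * 202 = 63832 ≡ 286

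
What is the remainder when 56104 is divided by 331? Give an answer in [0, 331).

165

56104 = 169*331 + 165, so 56104 ≡ 165 (mod 331).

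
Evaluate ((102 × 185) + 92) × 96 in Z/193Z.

102 × 185 = 18870 ≡ 149 (mod 193)
149 + 92 = 241 ≡ 48 (mod 193)
48 × 96 = 4608 ≡ 169 (mod 193)

169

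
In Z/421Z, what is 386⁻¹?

Run the extended Euclidean algorithm:
421 = 1·386 + 35
386 = 11·35 + 1
35 = 35·1 + 0
gcd(386, 421) = 1, so the inverse exists.
Back-substitute for 1:
1 = 1·386 − 11·35
  = −11·421 + 12·386
So 386⁻¹ ≡ 12 (mod 421).

12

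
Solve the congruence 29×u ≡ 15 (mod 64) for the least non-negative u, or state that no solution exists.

gcd(29, 64) = 1, so a unique solution mod 64 exists.
29⁻¹ ≡ 53 (mod 64).
u ≡ 53×15 ≡ 27 (mod 64).

27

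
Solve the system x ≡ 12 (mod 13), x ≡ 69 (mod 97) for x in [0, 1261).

13⁻¹ mod 97: 13·15 ≡ 1 (mod 97), so 13⁻¹ ≡ 15.
x = 12 + 13·((69 − 12)·15 mod 97) = 12 + 13·79 = 1039.

1039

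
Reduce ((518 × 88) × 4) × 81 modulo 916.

518 × 88 = 45584 ≡ 700 (mod 916)
700 × 4 = 2800 ≡ 52 (mod 916)
52 × 81 = 4212 ≡ 548 (mod 916)

548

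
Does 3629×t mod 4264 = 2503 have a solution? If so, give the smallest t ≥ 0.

2259

gcd(3629, 4264) = 1, so a unique solution mod 4264 exists.
3629⁻¹ ≡ 1437 (mod 4264).
t ≡ 1437×2503 ≡ 2259 (mod 4264).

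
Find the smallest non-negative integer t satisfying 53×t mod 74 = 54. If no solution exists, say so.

8

gcd(53, 74) = 1, so a unique solution mod 74 exists.
53⁻¹ ≡ 7 (mod 74).
t ≡ 7×54 ≡ 8 (mod 74).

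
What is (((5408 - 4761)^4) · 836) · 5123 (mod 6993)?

5408 - 4761 = 647
(647)^4 ≡ 5779 (mod 6993)
5779 · 836 = 4831244 ≡ 6074 (mod 6993)
6074 · 5123 = 31117102 ≡ 5245 (mod 6993)

5245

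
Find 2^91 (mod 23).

8

Compute successive squares:
91 in binary is 1011011, i.e. 91 = 64 + 16 + 8 + 2 + 1.
2^1 ≡ 2 (mod 23)
2^2 ≡ 2^2 = 4 (mod 23)
2^4 ≡ 4^2 = 16 (mod 23)
2^8 ≡ 16^2 = 256 ≡ 3 (mod 23)
2^16 ≡ 3^2 = 9 (mod 23)
2^32 ≡ 9^2 = 81 ≡ 12 (mod 23)
2^64 ≡ 12^2 = 144 ≡ 6 (mod 23)
2^91 = 2^64 × 2^16 × 2^8 × 2^2 × 2^1 ≡ 6 × 9 × 3 × 4 × 2 (mod 23).
Accumulate the product:
6 × 9 = 54 ≡ 8
8 × 3 = 24 ≡ 1
1 × 4 = 4
4 × 2 = 8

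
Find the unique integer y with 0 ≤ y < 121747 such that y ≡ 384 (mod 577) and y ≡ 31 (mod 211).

119246

577⁻¹ mod 211: 577×162 ≡ 1 (mod 211), so 577⁻¹ ≡ 162.
y = 384 + 577×((31 − 384)×162 mod 211) = 384 + 577×206 = 119246.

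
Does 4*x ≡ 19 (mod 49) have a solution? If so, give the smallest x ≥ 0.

gcd(4, 49) = 1, so a unique solution mod 49 exists.
4⁻¹ ≡ 37 (mod 49).
x ≡ 37*19 ≡ 17 (mod 49).

17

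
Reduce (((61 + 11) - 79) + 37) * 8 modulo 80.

0

61 + 11 = 72
72 - 79 = -7 ≡ 73 (mod 80)
73 + 37 = 110 ≡ 30 (mod 80)
30 * 8 = 240 ≡ 0 (mod 80)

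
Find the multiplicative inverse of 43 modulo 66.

43

Run the extended Euclidean algorithm:
66 = 1×43 + 23
43 = 1×23 + 20
23 = 1×20 + 3
20 = 6×3 + 2
3 = 1×2 + 1
2 = 2×1 + 0
gcd(43, 66) = 1, so the inverse exists.
Back-substitute for 1:
1 = 1×3 − 1×2
  = −1×20 + 7×3
  = 7×23 − 8×20
  = −8×43 + 15×23
  = 15×66 − 23×43
So 43⁻¹ ≡ −23 ≡ 43 (mod 66).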